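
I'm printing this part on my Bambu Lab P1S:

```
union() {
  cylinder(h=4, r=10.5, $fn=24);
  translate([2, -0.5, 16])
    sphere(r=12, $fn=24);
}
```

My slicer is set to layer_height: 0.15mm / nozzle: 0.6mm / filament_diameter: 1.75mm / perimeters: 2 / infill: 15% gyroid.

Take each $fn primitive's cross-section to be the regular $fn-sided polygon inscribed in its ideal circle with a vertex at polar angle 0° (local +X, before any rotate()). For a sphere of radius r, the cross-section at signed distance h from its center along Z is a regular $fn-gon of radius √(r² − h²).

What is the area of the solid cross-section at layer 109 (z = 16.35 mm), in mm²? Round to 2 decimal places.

446.86 mm²

At z = 16.35 mm: the cylinder is not intersected at this z (z outside [0, 4]); the r=12 sphere at (2, -0.5) contributes a regular 24-gon of circumradius √(12²−0.35²) = 11.995 (area = (24/2)·11.995²·sin(360°/24) = 446.86 mm²); Taking the union: only the r=12 sphere at (2, -0.5) is present, so the union is just that shape — area = 446.86 mm². Overall, the cross-section is a single solid region. Net area = 446.86 mm².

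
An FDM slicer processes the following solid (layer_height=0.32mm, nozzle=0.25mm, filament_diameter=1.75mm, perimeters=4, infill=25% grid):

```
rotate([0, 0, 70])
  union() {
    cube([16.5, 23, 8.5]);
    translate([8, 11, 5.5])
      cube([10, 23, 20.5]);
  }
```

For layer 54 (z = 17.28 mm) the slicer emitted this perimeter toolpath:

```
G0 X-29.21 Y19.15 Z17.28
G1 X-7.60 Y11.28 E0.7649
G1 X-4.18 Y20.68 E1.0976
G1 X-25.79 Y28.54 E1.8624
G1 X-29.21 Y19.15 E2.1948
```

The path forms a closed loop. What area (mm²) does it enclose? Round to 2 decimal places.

229.92 mm²

Apply the shoelace formula to the sequence of (X, Y) vertices; enclosed area = 229.92 mm².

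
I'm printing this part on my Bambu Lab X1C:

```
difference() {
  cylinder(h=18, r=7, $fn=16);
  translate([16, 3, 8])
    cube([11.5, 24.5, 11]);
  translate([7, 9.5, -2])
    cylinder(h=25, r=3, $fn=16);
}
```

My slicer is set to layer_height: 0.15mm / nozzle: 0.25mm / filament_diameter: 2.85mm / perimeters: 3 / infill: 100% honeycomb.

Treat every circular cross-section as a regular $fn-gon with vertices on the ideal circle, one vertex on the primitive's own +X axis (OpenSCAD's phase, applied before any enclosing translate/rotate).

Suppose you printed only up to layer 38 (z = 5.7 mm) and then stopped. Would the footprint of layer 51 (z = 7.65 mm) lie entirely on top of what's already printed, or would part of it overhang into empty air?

Compare the two slices. At z = 5.7: the r=7 cylinder contributes a regular 16-gon of circumradius 7 (area = (16/2)·7.000²·sin(360°/16) = 150.01 mm²); the cube at (16, 3) is not intersected at this z (z outside [8, 19]); the r=3 cylinder at (7, 9.5) contributes a regular 16-gon of circumradius 3 (area = (16/2)·3.000²·sin(360°/16) = 27.55 mm²); Subtracting the remaining from the first: starting from the r=7 cylinder (150.01 mm²), the r=3 cylinder at (7, 9.5) misses the remaining region (no effect) — area = 150.01 mm². At z = 7.65: the cylinder: section is a regular 16-gon, circumradius r=7 (area = (16/2)·7.000²·sin(360°/16) = 150.01 mm²); the cube at (16, 3) is not intersected at this z (z outside [8, 19]); the cylinder at (7, 9.5): section is a regular 16-gon, circumradius r=3 (area = (16/2)·3.000²·sin(360°/16) = 27.55 mm²); Taking the first minus the rest: starting from the r=7 cylinder (150.01 mm²), the r=3 cylinder at (7, 9.5) misses the remaining region (no effect) — area = 150.01 mm². Checking containment: the cross-section at z = 7.65 is a subset of the cross-section at z = 5.7.

entirely on top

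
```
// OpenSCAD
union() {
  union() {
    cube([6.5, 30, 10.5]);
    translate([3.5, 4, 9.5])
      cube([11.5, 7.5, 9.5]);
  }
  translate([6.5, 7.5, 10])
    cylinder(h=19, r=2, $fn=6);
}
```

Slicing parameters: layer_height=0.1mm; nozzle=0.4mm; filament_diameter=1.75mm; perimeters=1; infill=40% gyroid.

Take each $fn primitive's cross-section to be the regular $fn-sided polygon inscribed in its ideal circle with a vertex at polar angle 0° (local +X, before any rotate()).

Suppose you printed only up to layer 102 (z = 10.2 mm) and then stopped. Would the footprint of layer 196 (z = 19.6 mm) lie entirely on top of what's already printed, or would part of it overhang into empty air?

Compare the two slices. At z = 10.2: the cube is present — its section is the full 6.5×30 rectangle (area 195.00 mm²); the cube at (3.5, 4) (footprint 11.5×7.5) is included at this height (area 86.25 mm²); Combining (union): the regions partially overlap — summed areas 281.25 mm² minus the doubly-counted overlap 22.50 mm² gives 258.75 mm² — area = 258.75 mm²; the cylinder at (6.5, 7.5): section is a regular 6-gon, circumradius r=2 (area = (6/2)·2.000²·sin(360°/6) = 10.39 mm²); Merging all regions: the r=2 cylinder at (6.5, 7.5) lies entirely inside that combined region, so the union is just that combined region — area = 258.75 mm². At z = 19.6: the cube does not reach this height (z outside [0, 10.5]); the cube at (3.5, 4) does not reach this height (z outside [9.5, 19]); Taking the union: nothing is present at this height; the r=2 cylinder at (6.5, 7.5) contributes a regular 6-gon of circumradius 2 (area = (6/2)·2.000²·sin(360°/6) = 10.39 mm²); Merging all regions: only the r=2 cylinder at (6.5, 7.5) is present, so the union is just that shape — area = 10.39 mm². Checking containment: the cross-section at z = 19.6 is a subset of the cross-section at z = 10.2.

entirely on top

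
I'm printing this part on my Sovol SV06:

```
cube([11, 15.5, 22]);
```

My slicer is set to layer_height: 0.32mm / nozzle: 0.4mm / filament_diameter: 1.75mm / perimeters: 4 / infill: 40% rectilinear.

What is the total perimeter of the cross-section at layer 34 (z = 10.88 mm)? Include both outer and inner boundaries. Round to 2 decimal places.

53.00 mm

At z = 10.88 mm: the cube (footprint 11×15.5) is included at this height (perimeter 53.00 mm). Overall, the cross-section is a single solid region. Total boundary length (outer) = 53.00 mm.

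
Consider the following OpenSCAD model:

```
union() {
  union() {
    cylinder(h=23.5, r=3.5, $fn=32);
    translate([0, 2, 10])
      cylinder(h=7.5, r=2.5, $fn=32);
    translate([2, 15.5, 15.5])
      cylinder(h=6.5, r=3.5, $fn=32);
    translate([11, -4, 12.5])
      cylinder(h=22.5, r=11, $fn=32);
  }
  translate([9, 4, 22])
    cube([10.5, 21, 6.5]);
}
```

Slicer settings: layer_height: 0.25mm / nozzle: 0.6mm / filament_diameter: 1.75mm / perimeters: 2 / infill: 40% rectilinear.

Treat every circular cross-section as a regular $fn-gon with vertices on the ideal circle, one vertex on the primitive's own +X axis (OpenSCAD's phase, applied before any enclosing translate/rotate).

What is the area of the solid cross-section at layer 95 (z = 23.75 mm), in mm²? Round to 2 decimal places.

577.13 mm²

At z = 23.75 mm: the cylinder is not intersected at this z (z outside [0, 23.5]); the cylinder at (0, 2) is not intersected at this z (z outside [10, 17.5]); the cylinder at (2, 15.5) is not intersected at this z (z outside [15.5, 22]); the r=11 cylinder at (11, -4) gives a regular 32-gon of circumradius 11 (constant along its height) (area = (32/2)·11.000²·sin(360°/32) = 377.69 mm²); Merging all regions: only the r=11 cylinder at (11, -4) is present, so the union is just that shape — area = 377.69 mm²; the cube at (9, 4) is present — its section is the full 10.5×21 rectangle (area 220.50 mm²); Combining (union): the regions partially overlap — summed areas 598.19 mm² minus the doubly-counted overlap 21.07 mm² gives 577.13 mm² — area = 577.13 mm². Overall, the cross-section is a single solid region. Net area = 577.13 mm².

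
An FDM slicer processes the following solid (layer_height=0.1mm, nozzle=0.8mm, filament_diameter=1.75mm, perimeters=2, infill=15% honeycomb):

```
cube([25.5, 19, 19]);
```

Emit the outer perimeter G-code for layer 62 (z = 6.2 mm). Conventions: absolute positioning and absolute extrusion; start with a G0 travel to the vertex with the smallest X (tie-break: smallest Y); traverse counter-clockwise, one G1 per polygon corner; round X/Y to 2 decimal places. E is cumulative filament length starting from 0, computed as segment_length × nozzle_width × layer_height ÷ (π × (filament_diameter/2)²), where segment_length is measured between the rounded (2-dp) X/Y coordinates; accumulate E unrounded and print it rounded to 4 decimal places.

G0 X0.00 Y0.00 Z6.20
G1 X25.50 Y0.00 E0.8481
G1 X25.50 Y19.00 E1.4801
G1 X0.00 Y19.00 E2.3282
G1 X0.00 Y0.00 E2.9602

At z = 6.2 mm: the cube (footprint 25.5×19) is included at this height. The outline is a single polygon with 4 vertices. Extrusion per mm of travel: 0.8 × 0.1 / (π × 0.875²) = 0.033260. Accumulating E over each segment gives final E = 2.9602.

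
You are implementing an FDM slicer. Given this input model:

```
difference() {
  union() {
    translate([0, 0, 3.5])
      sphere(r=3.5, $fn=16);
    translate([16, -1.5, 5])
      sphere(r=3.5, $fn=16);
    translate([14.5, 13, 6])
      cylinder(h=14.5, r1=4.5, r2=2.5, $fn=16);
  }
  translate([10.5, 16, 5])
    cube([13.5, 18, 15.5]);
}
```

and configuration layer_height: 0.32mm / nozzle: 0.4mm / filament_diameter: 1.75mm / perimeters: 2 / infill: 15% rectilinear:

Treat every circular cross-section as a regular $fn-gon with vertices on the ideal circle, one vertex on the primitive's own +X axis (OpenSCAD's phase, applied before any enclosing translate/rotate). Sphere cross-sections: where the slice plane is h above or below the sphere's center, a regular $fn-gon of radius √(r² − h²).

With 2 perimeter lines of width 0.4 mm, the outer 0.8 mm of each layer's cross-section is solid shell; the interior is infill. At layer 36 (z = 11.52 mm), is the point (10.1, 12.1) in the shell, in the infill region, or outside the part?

At z = 11.52 mm: the sphere is not intersected at this z (|z−center|=8.020 > r=3.5); the sphere at (16, -1.5) does not reach this height (|z−center|=6.520 > r=3.5); the cone at (14.5, 13) (r1=4.5→r2=2.5) has section circumradius 3.739 here — a regular 16-gon; Combining (union): only the cone at (14.5, 13) is present, so the union is just that shape — 1 connected region; the 13.5×18 cube at (10.5, 16) contributes its full rectangle; Taking the first minus the rest: starting from the result so far, the 13.5×18 cube at (10.5, 16) partially overlaps it — only the 2.01 mm² overlap (of its 243.00 mm²) is removed, clipping the outline — 1 connected region. Overall, the cross-section is a single solid region. The nearest boundary edge runs (11.05, 11.57)→(10.76, 13.00); distance from the point to it = 0.82 mm. The point is not inside any of the regions above, so it lies outside the cross-section (0.82 mm from the nearest boundary).

outside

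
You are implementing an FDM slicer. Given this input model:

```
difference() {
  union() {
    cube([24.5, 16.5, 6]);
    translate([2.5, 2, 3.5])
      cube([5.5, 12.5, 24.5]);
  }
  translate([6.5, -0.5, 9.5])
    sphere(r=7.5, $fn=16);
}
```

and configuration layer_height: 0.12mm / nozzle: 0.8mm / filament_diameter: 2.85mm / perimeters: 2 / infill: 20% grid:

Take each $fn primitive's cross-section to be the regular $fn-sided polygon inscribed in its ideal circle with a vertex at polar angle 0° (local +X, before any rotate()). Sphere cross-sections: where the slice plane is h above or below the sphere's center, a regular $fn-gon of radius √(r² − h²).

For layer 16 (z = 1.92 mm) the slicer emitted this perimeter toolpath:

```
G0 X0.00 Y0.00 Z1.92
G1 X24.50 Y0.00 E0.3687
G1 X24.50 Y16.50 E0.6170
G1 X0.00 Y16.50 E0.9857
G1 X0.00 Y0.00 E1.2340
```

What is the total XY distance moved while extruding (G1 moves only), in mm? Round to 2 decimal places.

82.00 mm

Sum the Euclidean lengths of each G1 segment: total = 82.00 mm.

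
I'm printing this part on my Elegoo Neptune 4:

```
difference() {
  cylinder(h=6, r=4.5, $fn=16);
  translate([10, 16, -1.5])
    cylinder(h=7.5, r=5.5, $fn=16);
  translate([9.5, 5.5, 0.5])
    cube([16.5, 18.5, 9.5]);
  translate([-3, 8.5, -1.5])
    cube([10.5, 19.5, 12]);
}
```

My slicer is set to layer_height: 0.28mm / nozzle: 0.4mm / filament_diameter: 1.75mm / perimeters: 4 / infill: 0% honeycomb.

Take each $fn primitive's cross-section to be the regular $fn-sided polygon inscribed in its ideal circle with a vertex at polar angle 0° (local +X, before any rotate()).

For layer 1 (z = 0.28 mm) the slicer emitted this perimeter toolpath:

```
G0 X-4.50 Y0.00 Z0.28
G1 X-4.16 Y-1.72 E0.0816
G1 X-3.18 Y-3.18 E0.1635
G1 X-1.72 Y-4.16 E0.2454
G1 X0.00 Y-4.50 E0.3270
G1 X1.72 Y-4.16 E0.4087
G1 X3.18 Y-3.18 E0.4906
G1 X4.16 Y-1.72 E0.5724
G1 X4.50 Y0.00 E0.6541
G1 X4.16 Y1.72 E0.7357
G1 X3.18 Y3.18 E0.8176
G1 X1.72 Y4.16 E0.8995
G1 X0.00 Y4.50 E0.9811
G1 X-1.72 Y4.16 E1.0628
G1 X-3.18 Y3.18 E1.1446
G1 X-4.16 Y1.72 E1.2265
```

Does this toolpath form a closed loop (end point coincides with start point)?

no

Start point (G0): (-4.50, 0.00). End point (last G1): the path does not return to the start — open.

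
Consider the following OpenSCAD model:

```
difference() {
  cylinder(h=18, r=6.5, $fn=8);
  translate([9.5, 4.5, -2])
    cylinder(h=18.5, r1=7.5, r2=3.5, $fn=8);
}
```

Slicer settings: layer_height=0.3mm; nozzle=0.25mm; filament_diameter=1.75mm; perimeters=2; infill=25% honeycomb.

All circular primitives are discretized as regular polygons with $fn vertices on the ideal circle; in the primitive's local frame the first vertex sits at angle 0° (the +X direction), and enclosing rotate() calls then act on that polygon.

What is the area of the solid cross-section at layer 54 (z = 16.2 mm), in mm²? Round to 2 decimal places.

At z = 16.2 mm: the r=6.5 cylinder contributes a regular 8-gon of circumradius 6.5 (area = (8/2)·6.500²·sin(360°/8) = 119.50 mm²); the cone at (9.5, 4.5) contributes a regular 8-gon of circumradius 3.565 (interpolated between r1=7.5 and r2=3.5 at t=0.984) (area = (8/2)·3.565²·sin(360°/8) = 35.94 mm²); After the difference (first − rest): starting from the r=6.5 cylinder (119.50 mm²), the cone at (9.5, 4.5) misses the remaining region (no effect) — area = 119.50 mm². Overall, the cross-section is a single solid region. Net area = 119.50 mm².

119.50 mm²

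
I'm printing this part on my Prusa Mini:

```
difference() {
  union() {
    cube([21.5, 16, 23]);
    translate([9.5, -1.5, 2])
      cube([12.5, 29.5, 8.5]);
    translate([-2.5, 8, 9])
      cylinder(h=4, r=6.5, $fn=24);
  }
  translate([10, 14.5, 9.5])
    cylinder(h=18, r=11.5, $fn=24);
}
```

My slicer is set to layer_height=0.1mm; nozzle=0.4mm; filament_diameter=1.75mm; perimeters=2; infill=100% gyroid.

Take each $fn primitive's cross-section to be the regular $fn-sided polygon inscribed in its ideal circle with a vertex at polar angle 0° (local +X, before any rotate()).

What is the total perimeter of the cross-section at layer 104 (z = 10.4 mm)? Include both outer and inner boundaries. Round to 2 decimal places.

At z = 10.4 mm: the 21.5×16 cube contributes its full rectangle (perimeter 75.00 mm); the cube at (9.5, -1.5) is present — its section is the full 12.5×29.5 rectangle (perimeter 84.00 mm); the r=6.5 cylinder at (-2.5, 8) gives a regular 24-gon of circumradius 6.5 (constant along its height) (perimeter = 2·24·6.500·sin(180°/24) = 40.72 mm); Merging all regions: the regions partially overlap (shared area 226.12 mm²), so the edge portions inside another operand are dropped and the merged outline is re-measured after clipping — boundary = 116.65 mm; the cylinder at (10, 14.5): section is a regular 24-gon, circumradius r=11.5 (perimeter = 2·24·11.500·sin(180°/24) = 72.05 mm); After the difference (first − rest): starting from the result so far, the r=11.5 cylinder at (10, 14.5) partially overlaps it — only the 327.60 mm² overlap (of its 410.75 mm²) is removed, clipping the outline — boundary = 148.00 mm. Overall, the cross-section is a single solid region. Total boundary length (outer) = 148.00 mm.

148.00 mm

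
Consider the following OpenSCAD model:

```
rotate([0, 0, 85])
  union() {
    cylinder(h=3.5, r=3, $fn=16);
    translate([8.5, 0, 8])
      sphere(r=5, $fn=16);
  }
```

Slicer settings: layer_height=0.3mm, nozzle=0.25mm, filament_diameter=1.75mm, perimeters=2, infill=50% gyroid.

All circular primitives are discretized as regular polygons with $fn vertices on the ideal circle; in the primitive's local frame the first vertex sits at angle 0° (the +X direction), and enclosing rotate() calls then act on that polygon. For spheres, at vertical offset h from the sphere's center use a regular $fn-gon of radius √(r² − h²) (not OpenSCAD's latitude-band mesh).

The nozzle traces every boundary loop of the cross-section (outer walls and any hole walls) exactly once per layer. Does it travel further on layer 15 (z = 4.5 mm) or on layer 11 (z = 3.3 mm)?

layer 11 (z = 3.3 mm)

Layer 15 (z = 4.5): the cylinder does not reach this height (z outside [0, 3.5]); the r=5 sphere at (8.5, 0) contributes a regular 16-gon of circumradius √(5²−3.5²) = 3.571 (perimeter = 2·16·3.571·sin(180°/16) = 22.29 mm); Taking the union: only the r=5 sphere at (8.5, 0) is present, so the union is just that shape — boundary = 22.29 mm; (whole slice rotated 85° about Z — lengths, areas and connectivity unchanged). So its perimeter = 22.29 mm. Layer 11 (z = 3.3): the cylinder: section is a regular 16-gon, circumradius r=3 (perimeter = 2·16·3.000·sin(180°/16) = 18.73 mm); the r=5 sphere at (8.5, 0) contributes a regular 16-gon of circumradius √(5²−4.7²) = 1.706 (perimeter = 2·16·1.706·sin(180°/16) = 10.65 mm); Combining (union): the 2 present regions are separate (no shared area or edge), so areas and boundary lengths simply add and each stays a separate island — boundary = 29.38 mm; (whole slice rotated 85° about Z — lengths, areas and connectivity unchanged). So its perimeter = 29.38 mm. Layer 11 is larger (29.38 vs 22.29 mm).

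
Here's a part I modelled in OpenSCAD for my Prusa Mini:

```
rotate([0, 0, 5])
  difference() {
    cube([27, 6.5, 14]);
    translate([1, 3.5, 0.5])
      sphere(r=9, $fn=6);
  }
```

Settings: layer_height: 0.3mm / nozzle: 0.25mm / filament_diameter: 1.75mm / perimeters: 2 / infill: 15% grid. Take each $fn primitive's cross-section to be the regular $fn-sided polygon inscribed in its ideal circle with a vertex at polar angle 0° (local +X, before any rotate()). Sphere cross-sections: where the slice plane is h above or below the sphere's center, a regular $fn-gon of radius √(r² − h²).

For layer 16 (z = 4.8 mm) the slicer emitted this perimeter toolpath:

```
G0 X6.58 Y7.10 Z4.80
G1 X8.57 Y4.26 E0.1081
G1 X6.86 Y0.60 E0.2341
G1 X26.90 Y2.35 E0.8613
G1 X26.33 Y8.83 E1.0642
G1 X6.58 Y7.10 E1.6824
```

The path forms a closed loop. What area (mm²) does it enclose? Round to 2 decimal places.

123.79 mm²

Apply the shoelace formula to the sequence of (X, Y) vertices; enclosed area = 123.79 mm².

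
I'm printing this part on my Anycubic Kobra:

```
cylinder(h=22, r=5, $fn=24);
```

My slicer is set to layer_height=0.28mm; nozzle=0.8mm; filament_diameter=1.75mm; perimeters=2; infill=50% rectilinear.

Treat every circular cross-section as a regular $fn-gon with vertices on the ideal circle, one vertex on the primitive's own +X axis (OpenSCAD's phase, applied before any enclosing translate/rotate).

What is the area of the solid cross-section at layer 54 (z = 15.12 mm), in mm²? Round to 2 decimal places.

77.65 mm²

At z = 15.12 mm: the r=5 cylinder gives a regular 24-gon of circumradius 5 (constant along its height) (area = (24/2)·5.000²·sin(360°/24) = 77.65 mm²). Overall, the cross-section is a single solid region. Net area = 77.65 mm².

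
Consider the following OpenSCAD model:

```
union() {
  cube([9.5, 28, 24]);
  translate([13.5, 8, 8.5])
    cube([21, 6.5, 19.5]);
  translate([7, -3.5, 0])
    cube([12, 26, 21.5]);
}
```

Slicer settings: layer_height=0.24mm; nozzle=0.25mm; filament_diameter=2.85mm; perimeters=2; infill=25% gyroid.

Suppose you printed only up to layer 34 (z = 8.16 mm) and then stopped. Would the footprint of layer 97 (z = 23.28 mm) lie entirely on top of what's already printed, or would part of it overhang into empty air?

part overhangs

Compare the two slices. At z = 8.16: the 9.5×28 cube contributes its full rectangle (area 266.00 mm²); the cube at (13.5, 8) does not reach this height (z outside [8.5, 28]); the 12×26 cube at (7, -3.5) contributes its full rectangle (area 312.00 mm²); Combining (union): the regions partially overlap — summed areas 578.00 mm² minus the doubly-counted overlap 56.25 mm² gives 521.75 mm² — area = 521.75 mm². At z = 23.28: the cube is present — its section is the full 9.5×28 rectangle (area 266.00 mm²); the cube at (13.5, 8) (footprint 21×6.5) is included at this height (area 136.50 mm²); the cube at (7, -3.5) is not intersected at this z (z outside [0, 21.5]); Merging all regions: the 2 present regions are separate (no shared area or edge), so areas and boundary lengths simply add and each stays a separate island — area = 402.50 mm². Checking containment: at z = 23.28 the cross-section extends beyond the z = 8.16 cross-section by about 100.75 mm².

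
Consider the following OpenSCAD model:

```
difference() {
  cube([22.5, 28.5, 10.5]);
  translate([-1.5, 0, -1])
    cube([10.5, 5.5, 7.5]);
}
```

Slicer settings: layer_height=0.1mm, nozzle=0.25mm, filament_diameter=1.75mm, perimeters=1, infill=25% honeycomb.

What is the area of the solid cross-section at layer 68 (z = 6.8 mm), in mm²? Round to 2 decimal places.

641.25 mm²

At z = 6.8 mm: the cube is present — its section is the full 22.5×28.5 rectangle (area 641.25 mm²); the cube at (-1.5, 0) is not intersected at this z (z outside [-1, 6.5]); After the difference (first − rest): none of the subtracted shapes is present at this height, so the 22.5×28.5 cube is unchanged — area = 641.25 mm². Overall, the cross-section is a single solid region. Net area = 641.25 mm².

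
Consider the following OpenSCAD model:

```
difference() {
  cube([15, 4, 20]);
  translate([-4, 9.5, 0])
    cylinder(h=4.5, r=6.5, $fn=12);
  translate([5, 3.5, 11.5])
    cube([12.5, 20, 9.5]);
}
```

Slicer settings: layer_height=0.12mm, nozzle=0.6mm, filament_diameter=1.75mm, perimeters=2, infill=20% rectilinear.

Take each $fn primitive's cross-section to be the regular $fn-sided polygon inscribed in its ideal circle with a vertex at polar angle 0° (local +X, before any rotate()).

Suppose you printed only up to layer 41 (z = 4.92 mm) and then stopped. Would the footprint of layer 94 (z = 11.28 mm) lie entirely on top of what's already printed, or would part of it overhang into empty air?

entirely on top

Compare the two slices. At z = 4.92: the 15×4 cube contributes its full rectangle (area 60.00 mm²); the cylinder at (-4, 9.5) does not reach this height (z outside [0, 4.5]); the cube at (5, 3.5) does not reach this height (z outside [11.5, 21]); Subtracting the remaining from the first: none of the subtracted shapes is present at this height, so the 15×4 cube is unchanged — area = 60.00 mm². At z = 11.28: the cube is present — its section is the full 15×4 rectangle (area 60.00 mm²); the cylinder at (-4, 9.5) is absent (z outside [0, 4.5]); the cube at (5, 3.5) does not reach this height (z outside [11.5, 21]); After the difference (first − rest): none of the subtracted shapes is present at this height, so the 15×4 cube is unchanged — area = 60.00 mm². Checking containment: the cross-section at z = 11.28 is a subset of the cross-section at z = 4.92.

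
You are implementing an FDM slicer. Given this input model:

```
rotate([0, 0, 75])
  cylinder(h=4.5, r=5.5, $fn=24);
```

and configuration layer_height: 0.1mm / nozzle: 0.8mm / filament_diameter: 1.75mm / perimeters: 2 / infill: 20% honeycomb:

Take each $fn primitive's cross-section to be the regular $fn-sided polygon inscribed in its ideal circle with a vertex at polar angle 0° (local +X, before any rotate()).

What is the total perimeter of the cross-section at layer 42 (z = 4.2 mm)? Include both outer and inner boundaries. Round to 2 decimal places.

34.46 mm

At z = 4.2 mm: the cylinder: section is a regular 24-gon, circumradius r=5.5 (perimeter = 2·24·5.500·sin(180°/24) = 34.46 mm); (rotated 75° about Z; rotation is an isometry so areas/perimeters/island counts are preserved). Overall, the cross-section is a single solid region. Total boundary length (outer) = 34.46 mm.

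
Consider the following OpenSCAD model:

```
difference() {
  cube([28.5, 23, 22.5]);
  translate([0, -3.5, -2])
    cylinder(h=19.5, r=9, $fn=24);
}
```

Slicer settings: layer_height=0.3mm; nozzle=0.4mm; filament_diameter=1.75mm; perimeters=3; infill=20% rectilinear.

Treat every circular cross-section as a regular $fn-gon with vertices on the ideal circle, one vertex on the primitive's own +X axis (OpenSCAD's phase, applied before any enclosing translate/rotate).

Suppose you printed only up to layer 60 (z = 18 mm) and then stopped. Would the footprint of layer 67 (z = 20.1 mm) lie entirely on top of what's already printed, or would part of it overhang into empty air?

Compare the two slices. At z = 18: the 28.5×23 cube contributes its full rectangle (area 655.50 mm²); the cylinder at (0, -3.5) does not reach this height (z outside [-2, 17.5]); Taking the first minus the rest: none of the subtracted shapes is present at this height, so the 28.5×23 cube is unchanged — area = 655.50 mm². At z = 20.1: the cube is present — its section is the full 28.5×23 rectangle (area 655.50 mm²); the cylinder at (0, -3.5) is absent (z outside [-2, 17.5]); Subtracting the remaining from the first: none of the subtracted shapes is present at this height, so the 28.5×23 cube is unchanged — area = 655.50 mm². Checking containment: the cross-section at z = 20.1 is a subset of the cross-section at z = 18.

entirely on top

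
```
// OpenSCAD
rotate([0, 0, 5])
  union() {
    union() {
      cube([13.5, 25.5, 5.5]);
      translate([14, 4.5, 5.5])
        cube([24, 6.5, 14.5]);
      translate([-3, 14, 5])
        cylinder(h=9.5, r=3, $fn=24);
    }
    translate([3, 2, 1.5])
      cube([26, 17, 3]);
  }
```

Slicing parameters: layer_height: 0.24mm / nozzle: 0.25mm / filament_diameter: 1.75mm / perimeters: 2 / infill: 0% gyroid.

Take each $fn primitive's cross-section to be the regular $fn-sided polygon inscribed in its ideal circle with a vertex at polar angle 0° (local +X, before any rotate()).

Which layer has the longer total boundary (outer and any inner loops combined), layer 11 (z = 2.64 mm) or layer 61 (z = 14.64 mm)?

layer 11 (z = 2.64 mm)

Layer 11 (z = 2.64): the 13.5×25.5 cube contributes its full rectangle (perimeter 78.00 mm); the cube at (14, 4.5) is absent (z outside [5.5, 20]); the cylinder at (-3, 14) does not reach this height (z outside [5, 14.5]); Merging all regions: only the 13.5×25.5 cube is present, so the union is just that shape — boundary = 78.00 mm; the 26×17 cube at (3, 2) contributes its full rectangle (perimeter 86.00 mm); Combining (union): the regions partially overlap (shared area 178.50 mm²), so the edge portions inside another operand are dropped and the merged outline is re-measured after clipping — boundary = 109.00 mm; (whole slice rotated 5° about Z — lengths, areas and connectivity unchanged). So its perimeter = 109.00 mm. Layer 61 (z = 14.64): the cube is absent (z outside [0, 5.5]); the 24×6.5 cube at (14, 4.5) contributes its full rectangle (perimeter 61.00 mm); the cylinder at (-3, 14) is absent (z outside [5, 14.5]); Taking the union: only the 24×6.5 cube at (14, 4.5) is present, so the union is just that shape — boundary = 61.00 mm; the cube at (3, 2) does not reach this height (z outside [1.5, 4.5]); Combining (union): only that combined region is present, so the union is just that shape — boundary = 61.00 mm; (rotated 5° about Z; rotation is an isometry so areas/perimeters/island counts are preserved). So its perimeter = 61.00 mm. Layer 11 is larger (109.00 vs 61.00 mm).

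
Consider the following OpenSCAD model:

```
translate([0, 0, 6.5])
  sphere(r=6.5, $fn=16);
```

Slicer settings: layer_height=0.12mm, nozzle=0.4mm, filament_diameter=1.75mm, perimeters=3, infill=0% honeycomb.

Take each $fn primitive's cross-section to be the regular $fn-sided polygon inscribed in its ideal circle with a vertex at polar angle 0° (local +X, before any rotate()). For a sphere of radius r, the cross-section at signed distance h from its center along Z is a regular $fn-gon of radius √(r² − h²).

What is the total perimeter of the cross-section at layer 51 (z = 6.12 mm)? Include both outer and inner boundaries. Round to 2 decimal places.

At z = 6.12 mm: the r=6.5 sphere slices to a regular 16-gon of circumradius 6.489 (√(r²−h²) with h=0.38 from center) (perimeter = 2·16·6.489·sin(180°/16) = 40.51 mm). Overall, the cross-section is a single solid region. Total boundary length (outer) = 40.51 mm.

40.51 mm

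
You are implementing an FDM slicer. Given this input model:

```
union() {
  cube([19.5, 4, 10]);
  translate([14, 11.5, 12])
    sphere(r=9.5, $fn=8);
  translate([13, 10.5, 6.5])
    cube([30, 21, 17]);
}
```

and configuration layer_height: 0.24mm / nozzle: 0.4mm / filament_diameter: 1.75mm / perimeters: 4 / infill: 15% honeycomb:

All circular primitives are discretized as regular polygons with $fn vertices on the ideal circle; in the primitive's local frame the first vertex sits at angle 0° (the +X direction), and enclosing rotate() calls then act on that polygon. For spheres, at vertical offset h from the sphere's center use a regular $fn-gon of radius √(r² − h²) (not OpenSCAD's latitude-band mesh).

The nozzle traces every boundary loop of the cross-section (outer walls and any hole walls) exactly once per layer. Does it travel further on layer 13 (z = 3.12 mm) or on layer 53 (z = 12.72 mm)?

Layer 13 (z = 3.12): the 19.5×4 cube contributes its full rectangle (perimeter 47.00 mm); the r=9.5 sphere at (14, 11.5) contributes a regular 8-gon of circumradius √(9.5²−8.88²) = 3.376 (perimeter = 2·8·3.376·sin(180°/8) = 20.67 mm); the cube at (13, 10.5) is absent (z outside [6.5, 23.5]); Combining (union): the 2 present regions are separate (no shared area or edge), so areas and boundary lengths simply add and each stays a separate island — boundary = 67.67 mm. So its perimeter = 67.67 mm. Layer 53 (z = 12.72): the cube is absent (z outside [0, 10]); the sphere at (14, 11.5): section is a regular 8-gon, circumradius = √(r²−h²) = √(9.5²−0.72²) = 9.473 (perimeter = 2·8·9.473·sin(180°/8) = 58.00 mm); the cube at (13, 10.5) (footprint 30×21) is included at this height (perimeter 102.00 mm); Taking the union: the regions partially overlap (shared area 82.98 mm²), so the edge portions inside another operand are dropped and the merged outline is re-measured after clipping — boundary = 123.22 mm. So its perimeter = 123.22 mm. Layer 53 is larger (123.22 vs 67.67 mm).

layer 53 (z = 12.72 mm)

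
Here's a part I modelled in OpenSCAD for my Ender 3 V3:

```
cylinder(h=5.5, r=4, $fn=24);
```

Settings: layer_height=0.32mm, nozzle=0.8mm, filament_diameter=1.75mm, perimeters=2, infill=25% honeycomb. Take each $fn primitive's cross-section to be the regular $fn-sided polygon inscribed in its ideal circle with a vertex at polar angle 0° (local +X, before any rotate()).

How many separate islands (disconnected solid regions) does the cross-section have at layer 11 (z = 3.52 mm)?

1

At z = 3.52 mm: the r=4 cylinder contributes a regular 24-gon of circumradius 4. Overall, the cross-section is a single solid region. Island count = 1.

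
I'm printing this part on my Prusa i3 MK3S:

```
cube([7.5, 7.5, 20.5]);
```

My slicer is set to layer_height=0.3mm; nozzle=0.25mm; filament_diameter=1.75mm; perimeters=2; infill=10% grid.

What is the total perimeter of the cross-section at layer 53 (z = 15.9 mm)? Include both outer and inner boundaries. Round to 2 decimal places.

At z = 15.9 mm: the 7.5×7.5 cube contributes its full rectangle (perimeter 30.00 mm). Overall, the cross-section is a single solid region. Total boundary length (outer) = 30.00 mm.

30.00 mm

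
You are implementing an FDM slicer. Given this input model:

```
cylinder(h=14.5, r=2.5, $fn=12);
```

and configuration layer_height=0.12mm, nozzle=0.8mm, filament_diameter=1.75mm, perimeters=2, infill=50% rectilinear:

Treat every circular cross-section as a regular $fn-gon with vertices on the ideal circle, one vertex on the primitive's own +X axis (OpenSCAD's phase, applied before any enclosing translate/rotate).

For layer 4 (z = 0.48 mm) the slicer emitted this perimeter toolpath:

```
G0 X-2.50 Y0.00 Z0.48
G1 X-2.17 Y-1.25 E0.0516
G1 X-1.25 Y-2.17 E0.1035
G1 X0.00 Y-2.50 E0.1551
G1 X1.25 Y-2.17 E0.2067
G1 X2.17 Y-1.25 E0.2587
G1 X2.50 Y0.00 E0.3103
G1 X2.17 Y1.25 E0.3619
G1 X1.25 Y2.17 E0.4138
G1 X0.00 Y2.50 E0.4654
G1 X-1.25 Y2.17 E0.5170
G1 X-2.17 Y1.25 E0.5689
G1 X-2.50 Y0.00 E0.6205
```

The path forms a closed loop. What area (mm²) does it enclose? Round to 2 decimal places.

18.79 mm²

Apply the shoelace formula to the sequence of (X, Y) vertices; enclosed area = 18.79 mm².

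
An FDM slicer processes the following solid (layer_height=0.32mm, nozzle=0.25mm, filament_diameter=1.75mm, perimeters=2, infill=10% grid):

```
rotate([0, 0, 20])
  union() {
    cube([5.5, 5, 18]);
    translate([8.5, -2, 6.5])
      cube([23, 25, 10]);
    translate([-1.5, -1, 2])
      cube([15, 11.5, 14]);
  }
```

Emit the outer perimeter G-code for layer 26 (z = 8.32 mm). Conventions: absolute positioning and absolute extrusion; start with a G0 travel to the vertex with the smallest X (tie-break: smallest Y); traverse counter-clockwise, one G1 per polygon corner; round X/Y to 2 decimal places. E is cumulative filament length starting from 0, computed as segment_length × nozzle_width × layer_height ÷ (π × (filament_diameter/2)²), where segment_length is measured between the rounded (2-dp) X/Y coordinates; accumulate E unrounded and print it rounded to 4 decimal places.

G0 X-5.00 Y9.35 Z8.32
G1 X-1.07 Y-1.45 E0.3823
G1 X8.33 Y1.97 E0.7149
G1 X8.67 Y1.03 E0.7482
G1 X30.28 Y8.89 E1.5130
G1 X21.73 Y32.39 E2.3448
G1 X0.12 Y24.52 E3.1097
G1 X4.40 Y12.77 E3.5256
G1 X-5.00 Y9.35 E3.8583

At z = 8.32 mm: the 5.5×5 cube contributes its full rectangle; the cube at (8.5, -2) is present — its section is the full 23×25 rectangle; the 15×11.5 cube at (-1.5, -1) contributes its full rectangle; Taking the union: the regions partially overlap (shared area 85.00 mm²), so overlapping operands fuse into one piece — 1 connected region; (whole slice rotated 20° about Z — lengths, areas and connectivity unchanged). The outline is a single polygon with 8 vertices. Extrusion per mm of travel: 0.25 × 0.32 / (π × 0.875²) = 0.033260. Accumulating E over each segment gives final E = 3.8583.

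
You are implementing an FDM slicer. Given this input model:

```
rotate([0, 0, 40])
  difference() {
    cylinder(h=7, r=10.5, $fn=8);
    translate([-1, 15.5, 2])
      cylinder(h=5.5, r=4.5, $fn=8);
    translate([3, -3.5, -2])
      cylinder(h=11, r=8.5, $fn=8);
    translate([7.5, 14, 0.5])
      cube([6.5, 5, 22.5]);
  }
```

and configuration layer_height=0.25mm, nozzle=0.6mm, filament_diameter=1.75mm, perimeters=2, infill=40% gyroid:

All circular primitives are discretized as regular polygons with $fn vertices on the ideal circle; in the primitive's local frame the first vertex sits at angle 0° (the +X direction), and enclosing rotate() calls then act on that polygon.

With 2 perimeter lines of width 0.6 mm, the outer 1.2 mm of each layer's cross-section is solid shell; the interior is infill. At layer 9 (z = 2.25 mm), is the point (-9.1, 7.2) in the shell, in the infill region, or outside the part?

outside

At z = 2.25 mm: the r=10.5 cylinder contributes a regular 8-gon of circumradius 10.5; the cylinder at (-1, 15.5): section is a regular 8-gon, circumradius r=4.5; the cylinder at (3, -3.5): section is a regular 8-gon, circumradius r=8.5; the cube at (7.5, 14) (footprint 6.5×5) is included at this height; Taking the first minus the rest: starting from the r=10.5 cylinder, the r=4.5 cylinder at (-1, 15.5) misses the remaining region (no effect); the r=8.5 cylinder at (3, -3.5) partially overlaps it — only the 168.96 mm² overlap (of its 204.35 mm²) is removed, clipping the outline; the 6.5×5 cube at (7.5, 14) misses the remaining region (no effect) — 1 connected region; (rotated 40° about Z; rotation is an isometry so areas/perimeters/island counts are preserved). Overall, the cross-section is a single solid region. Undo the 40° rotation: the query point maps to (-2.343, 11.365) in the un-rotated model frame. The nearest boundary edge runs (-7.42, 7.42)→(0.00, 10.50); distance from the point to it = 1.70 mm. The point is not inside any of the regions above, so it lies outside the cross-section (1.70 mm from the nearest boundary).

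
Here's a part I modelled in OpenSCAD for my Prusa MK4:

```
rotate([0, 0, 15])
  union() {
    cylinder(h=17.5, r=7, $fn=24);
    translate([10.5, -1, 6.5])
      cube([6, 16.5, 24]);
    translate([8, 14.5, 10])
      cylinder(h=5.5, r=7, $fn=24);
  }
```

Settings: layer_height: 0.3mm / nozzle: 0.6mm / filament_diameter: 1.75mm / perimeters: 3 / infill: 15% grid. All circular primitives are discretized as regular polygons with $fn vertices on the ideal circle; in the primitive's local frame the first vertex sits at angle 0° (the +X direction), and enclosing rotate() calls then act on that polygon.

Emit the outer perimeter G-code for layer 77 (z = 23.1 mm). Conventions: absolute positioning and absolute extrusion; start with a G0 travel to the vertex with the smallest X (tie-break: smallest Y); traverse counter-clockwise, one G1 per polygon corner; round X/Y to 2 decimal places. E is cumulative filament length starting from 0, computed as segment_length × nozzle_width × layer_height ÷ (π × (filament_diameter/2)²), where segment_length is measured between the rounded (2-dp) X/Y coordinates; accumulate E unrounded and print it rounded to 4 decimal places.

At z = 23.1 mm: the cylinder does not reach this height (z outside [0, 17.5]); the 6×16.5 cube at (10.5, -1) contributes its full rectangle; the cylinder at (8, 14.5) is not intersected at this z (z outside [10, 15.5]); Combining (union): only the 6×16.5 cube at (10.5, -1) is present, so the union is just that shape — 1 connected region; (whole slice rotated 15° about Z — lengths, areas and connectivity unchanged). The outline is a single polygon with 4 vertices. Extrusion per mm of travel: 0.6 × 0.3 / (π × 0.875²) = 0.074835. Accumulating E over each segment gives final E = 3.3684.

G0 X6.13 Y17.69 Z23.10
G1 X10.40 Y1.75 E1.2349
G1 X16.20 Y3.30 E1.6842
G1 X11.93 Y19.24 E2.9191
G1 X6.13 Y17.69 E3.3684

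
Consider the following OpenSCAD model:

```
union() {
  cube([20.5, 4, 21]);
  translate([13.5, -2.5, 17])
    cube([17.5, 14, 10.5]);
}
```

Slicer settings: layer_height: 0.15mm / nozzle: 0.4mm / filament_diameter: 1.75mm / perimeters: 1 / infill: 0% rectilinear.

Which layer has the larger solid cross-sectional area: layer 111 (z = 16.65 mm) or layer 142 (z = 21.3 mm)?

Layer 111 (z = 16.65): the 20.5×4 cube contributes its full rectangle (area 82.00 mm²); the cube at (13.5, -2.5) is absent (z outside [17, 27.5]); Taking the union: only the 20.5×4 cube is present, so the union is just that shape — area = 82.00 mm². So its area = 82.00 mm². Layer 142 (z = 21.3): the cube is not intersected at this z (z outside [0, 21]); the cube at (13.5, -2.5) (footprint 17.5×14) is included at this height (area 245.00 mm²); Combining (union): only the 17.5×14 cube at (13.5, -2.5) is present, so the union is just that shape — area = 245.00 mm². So its area = 245.00 mm². Layer 142 is larger (245.00 vs 82.00 mm²).

layer 142 (z = 21.3 mm)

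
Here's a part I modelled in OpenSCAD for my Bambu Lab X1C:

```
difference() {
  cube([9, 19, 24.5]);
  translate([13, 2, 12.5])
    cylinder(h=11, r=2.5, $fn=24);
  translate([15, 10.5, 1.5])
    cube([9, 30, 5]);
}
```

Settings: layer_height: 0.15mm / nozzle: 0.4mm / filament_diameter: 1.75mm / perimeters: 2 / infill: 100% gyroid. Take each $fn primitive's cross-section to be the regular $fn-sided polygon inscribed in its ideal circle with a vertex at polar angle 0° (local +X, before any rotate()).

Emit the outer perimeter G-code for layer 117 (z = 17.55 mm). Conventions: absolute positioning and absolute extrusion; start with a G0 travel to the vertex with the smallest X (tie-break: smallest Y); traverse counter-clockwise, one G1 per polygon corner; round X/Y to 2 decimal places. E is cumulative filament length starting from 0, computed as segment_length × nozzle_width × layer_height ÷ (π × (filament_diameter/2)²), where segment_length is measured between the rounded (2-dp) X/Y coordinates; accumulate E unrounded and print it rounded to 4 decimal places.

G0 X0.00 Y0.00 Z17.55
G1 X9.00 Y0.00 E0.2245
G1 X9.00 Y19.00 E0.6985
G1 X0.00 Y19.00 E0.9230
G1 X0.00 Y0.00 E1.3969

At z = 17.55 mm: the cube is present — its section is the full 9×19 rectangle; the r=2.5 cylinder at (13, 2) contributes a regular 24-gon of circumradius 2.5; the cube at (15, 10.5) is absent (z outside [1.5, 6.5]); Taking the first minus the rest: starting from the 9×19 cube, the r=2.5 cylinder at (13, 2) misses the remaining region (no effect) — 1 connected region. The outline is a single polygon with 4 vertices. Extrusion per mm of travel: 0.4 × 0.15 / (π × 0.875²) = 0.024945. Accumulating E over each segment gives final E = 1.3969.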